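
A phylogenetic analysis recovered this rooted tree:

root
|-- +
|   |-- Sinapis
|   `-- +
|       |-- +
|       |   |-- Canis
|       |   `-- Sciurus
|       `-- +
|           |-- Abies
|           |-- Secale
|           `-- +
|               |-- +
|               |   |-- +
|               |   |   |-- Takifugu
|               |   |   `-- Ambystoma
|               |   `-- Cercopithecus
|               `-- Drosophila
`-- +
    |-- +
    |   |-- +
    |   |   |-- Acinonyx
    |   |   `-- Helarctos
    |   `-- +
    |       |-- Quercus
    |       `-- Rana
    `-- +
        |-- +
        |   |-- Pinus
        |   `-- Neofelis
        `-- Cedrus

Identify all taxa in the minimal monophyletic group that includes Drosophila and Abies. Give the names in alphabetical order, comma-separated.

Tracing Drosophila: it sits inside (((Takifugu,Ambystoma),Cercopithecus),Drosophila).
Tracing Abies: it sits inside (Abies,Secale,(((Takifugu,Ambystoma),Cercopithecus),Drosophila)).
The smallest clade enclosing both is (Abies,Secale,(((Takifugu,Ambystoma),Cercopithecus),Drosophila)); the answer is its 6 terminal taxa in alphabetical order.

Abies, Ambystoma, Cercopithecus, Drosophila, Secale, Takifugu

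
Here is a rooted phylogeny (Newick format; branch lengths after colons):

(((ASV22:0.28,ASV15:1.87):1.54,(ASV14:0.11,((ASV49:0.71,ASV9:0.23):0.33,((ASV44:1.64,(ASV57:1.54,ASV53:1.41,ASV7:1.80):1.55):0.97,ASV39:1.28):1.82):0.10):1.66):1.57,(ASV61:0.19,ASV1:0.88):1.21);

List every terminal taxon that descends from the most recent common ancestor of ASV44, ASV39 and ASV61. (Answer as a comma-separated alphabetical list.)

Tracing ASV44: it sits inside (ASV44,(ASV57,ASV53,ASV7)).
Tracing ASV39: it sits inside ((ASV44,(ASV57,ASV53,ASV7)),ASV39).
Tracing ASV61: it sits inside (ASV61,ASV1).
The smallest clade enclosing all 3 is the whole tree (their MRCA is the root), so the answer is all 12 tips in alphabetical order.

ASV1, ASV14, ASV15, ASV22, ASV39, ASV44, ASV49, ASV53, ASV57, ASV61, ASV7, ASV9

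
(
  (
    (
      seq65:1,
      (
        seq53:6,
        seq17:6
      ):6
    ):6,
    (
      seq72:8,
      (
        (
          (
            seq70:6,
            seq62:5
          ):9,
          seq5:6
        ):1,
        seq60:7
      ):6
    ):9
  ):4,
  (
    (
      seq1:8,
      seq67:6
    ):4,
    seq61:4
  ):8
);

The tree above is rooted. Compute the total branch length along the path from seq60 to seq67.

44

The path runs seq60 → … → MRCA → … → seq67; the MRCA is the root of the tree.
Branch lengths along that path: 7 + 6 + 9 + 4 + 8 + 4 + 6 = 44.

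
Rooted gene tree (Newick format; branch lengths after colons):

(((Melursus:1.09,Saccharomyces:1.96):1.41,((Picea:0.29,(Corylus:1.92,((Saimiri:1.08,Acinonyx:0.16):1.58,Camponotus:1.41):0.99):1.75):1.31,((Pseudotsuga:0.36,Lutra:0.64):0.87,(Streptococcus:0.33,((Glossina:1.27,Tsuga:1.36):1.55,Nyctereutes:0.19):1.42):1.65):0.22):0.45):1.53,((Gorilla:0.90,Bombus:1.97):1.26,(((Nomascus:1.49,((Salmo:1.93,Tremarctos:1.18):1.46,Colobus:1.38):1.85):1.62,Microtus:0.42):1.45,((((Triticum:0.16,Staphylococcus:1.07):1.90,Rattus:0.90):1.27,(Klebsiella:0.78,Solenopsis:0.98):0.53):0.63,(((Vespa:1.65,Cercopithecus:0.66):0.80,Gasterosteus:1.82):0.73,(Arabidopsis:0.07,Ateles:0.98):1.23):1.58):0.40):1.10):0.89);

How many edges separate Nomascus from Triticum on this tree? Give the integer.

8

The MRCA of Nomascus and Triticum is the node subtending (((Nomascus,((Salmo,Tremarctos),Colobus)),Microtus),((((Triticum,Staphylococcus),Rattus),(Klebsiella,Solenopsis)),(((Vespa,Cercopithecus),Gasterosteus),(Arabidopsis,Ateles)))).
From Nomascus up to that node: 3 branches. From Triticum up to the same node: 5 branches. Total: 3 + 5 = 8.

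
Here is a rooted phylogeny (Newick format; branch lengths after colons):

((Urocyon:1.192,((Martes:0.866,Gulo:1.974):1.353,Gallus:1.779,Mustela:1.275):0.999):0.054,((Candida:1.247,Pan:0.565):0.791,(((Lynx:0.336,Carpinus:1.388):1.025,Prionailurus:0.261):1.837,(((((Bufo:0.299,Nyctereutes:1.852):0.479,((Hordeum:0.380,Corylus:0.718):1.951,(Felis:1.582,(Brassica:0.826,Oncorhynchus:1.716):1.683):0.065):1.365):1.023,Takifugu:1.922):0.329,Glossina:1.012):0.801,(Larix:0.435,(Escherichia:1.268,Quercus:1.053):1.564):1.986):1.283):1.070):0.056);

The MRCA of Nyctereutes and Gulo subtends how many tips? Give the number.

22

The MRCA of Nyctereutes and Gulo is the root, so the clade is the entire tree.
That clade contains 22 terminal taxa: Brassica, Bufo, Candida, Carpinus, Corylus, Escherichia, Felis, Gallus, Glossina, Gulo, Hordeum, Larix, Lynx, Martes, Mustela, Nyctereutes, Oncorhynchus, Pan, Prionailurus, Quercus, Takifugu, Urocyon.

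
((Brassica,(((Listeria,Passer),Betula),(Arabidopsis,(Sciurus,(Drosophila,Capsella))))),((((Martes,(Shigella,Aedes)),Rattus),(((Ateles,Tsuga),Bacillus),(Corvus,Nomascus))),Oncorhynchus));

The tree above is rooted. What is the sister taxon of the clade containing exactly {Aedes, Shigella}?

The clade containing exactly {Aedes, Shigella} attaches to the tree at the node subtending (Martes,(Shigella,Aedes)).
The other lineage descending from that same node — the sister group — is the single tip Martes.

Martes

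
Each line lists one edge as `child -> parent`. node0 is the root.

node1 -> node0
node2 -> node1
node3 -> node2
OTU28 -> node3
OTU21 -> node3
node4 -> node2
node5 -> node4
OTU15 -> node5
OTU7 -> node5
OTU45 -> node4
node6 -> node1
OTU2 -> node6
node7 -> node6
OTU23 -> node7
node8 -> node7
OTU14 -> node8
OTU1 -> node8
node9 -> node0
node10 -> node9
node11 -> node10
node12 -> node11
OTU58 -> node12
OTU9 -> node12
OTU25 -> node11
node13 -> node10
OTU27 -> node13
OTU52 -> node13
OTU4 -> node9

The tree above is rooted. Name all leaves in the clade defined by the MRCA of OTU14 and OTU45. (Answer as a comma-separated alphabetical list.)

OTU1, OTU14, OTU15, OTU2, OTU21, OTU23, OTU28, OTU45, OTU7

Tracing OTU14: it sits inside (OTU14,OTU1).
Tracing OTU45: it sits inside ((OTU15,OTU7),OTU45).
The smallest clade enclosing both is (((OTU28,OTU21),((OTU15,OTU7),OTU45)),(OTU2,(OTU23,(OTU14,OTU1)))); the answer is its 9 terminal taxa in alphabetical order.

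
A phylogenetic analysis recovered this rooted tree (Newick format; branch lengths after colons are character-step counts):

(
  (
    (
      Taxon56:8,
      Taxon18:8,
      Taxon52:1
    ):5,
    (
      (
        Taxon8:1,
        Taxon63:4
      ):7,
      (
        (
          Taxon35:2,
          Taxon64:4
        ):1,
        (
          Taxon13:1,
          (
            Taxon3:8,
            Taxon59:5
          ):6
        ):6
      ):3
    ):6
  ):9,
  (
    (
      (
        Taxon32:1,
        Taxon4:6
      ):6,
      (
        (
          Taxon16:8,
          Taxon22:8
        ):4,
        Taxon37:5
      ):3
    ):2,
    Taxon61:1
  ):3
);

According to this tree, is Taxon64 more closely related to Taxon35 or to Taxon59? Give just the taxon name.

Taxon35

The MRCA of Taxon64 and Taxon35 subtends (Taxon35,Taxon64) (2 taxa).
The MRCA of Taxon64 and Taxon59 subtends ((Taxon35,Taxon64),(Taxon13,(Taxon3,Taxon59))) (5 taxa).
The first is nested inside the second, so Taxon64 shares a more recent common ancestor with Taxon35.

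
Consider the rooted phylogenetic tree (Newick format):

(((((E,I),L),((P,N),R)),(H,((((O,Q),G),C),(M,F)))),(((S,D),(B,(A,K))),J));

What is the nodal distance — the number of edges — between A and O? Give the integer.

12

The MRCA of A and O is the root of the tree.
From A up to that node: 5 branches. From O up to the same node: 7 branches. Total: 5 + 7 = 12.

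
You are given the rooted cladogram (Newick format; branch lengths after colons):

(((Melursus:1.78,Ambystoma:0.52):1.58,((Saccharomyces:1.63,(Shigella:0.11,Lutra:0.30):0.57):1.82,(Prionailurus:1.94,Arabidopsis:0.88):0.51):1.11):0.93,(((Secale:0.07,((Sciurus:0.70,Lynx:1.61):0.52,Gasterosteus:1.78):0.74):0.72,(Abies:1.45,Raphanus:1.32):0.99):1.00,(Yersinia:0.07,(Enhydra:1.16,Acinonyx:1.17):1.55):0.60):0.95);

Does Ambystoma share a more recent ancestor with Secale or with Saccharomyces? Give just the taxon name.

The MRCA of Ambystoma and Saccharomyces subtends ((Melursus,Ambystoma),((Saccharomyces,(Shigella,Lutra)),(Prionailurus,Arabidopsis))) (7 taxa).
The MRCA of Ambystoma and Secale is the root, subtending the entire tree (16 taxa).
The first is nested inside the second, so Ambystoma shares a more recent common ancestor with Saccharomyces.

Saccharomyces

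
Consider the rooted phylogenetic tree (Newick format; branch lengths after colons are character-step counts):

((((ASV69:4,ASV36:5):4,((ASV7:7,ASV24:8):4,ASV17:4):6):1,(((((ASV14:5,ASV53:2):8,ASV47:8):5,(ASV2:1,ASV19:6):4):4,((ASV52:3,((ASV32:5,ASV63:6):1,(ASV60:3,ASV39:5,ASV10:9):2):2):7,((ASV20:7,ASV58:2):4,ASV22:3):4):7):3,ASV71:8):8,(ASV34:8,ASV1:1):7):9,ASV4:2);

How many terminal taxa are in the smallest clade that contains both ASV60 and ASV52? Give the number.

6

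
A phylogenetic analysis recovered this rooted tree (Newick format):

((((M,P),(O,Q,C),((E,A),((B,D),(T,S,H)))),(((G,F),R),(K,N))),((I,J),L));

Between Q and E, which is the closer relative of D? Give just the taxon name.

The MRCA of D and E subtends ((E,A),((B,D),(T,S,H))) (7 taxa).
The MRCA of D and Q subtends ((M,P),(O,Q,C),((E,A),((B,D),(T,S,H)))) (12 taxa).
The first is nested inside the second, so D shares a more recent common ancestor with E.

E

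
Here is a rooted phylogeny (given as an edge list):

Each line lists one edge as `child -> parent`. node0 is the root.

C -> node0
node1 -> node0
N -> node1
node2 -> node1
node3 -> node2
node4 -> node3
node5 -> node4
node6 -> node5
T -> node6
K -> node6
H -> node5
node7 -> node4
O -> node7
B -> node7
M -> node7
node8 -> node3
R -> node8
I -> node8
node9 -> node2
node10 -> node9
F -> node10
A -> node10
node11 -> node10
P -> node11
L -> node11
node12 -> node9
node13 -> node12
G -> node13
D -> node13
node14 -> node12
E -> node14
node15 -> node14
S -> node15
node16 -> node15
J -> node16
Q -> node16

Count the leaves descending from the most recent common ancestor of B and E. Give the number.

The MRCA of B and E is the node subtending (((((T,K),H),(O,B,M)),(R,I)),((F,A,(P,L)),((G,D),(E,(S,(J,Q)))))).
That clade contains 18 terminal taxa: A, B, D, E, F, G, H, I, J, K, L, M, O, P, Q, R, S, T.

18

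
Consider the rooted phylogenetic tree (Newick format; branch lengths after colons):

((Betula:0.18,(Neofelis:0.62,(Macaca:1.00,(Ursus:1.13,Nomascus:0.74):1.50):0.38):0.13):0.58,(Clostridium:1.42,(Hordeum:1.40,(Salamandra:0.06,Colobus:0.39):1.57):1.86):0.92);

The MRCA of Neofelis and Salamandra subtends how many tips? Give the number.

9

The MRCA of Neofelis and Salamandra is the root, so the clade is the entire tree.
That clade contains 9 terminal taxa: Betula, Clostridium, Colobus, Hordeum, Macaca, Neofelis, Nomascus, Salamandra, Ursus.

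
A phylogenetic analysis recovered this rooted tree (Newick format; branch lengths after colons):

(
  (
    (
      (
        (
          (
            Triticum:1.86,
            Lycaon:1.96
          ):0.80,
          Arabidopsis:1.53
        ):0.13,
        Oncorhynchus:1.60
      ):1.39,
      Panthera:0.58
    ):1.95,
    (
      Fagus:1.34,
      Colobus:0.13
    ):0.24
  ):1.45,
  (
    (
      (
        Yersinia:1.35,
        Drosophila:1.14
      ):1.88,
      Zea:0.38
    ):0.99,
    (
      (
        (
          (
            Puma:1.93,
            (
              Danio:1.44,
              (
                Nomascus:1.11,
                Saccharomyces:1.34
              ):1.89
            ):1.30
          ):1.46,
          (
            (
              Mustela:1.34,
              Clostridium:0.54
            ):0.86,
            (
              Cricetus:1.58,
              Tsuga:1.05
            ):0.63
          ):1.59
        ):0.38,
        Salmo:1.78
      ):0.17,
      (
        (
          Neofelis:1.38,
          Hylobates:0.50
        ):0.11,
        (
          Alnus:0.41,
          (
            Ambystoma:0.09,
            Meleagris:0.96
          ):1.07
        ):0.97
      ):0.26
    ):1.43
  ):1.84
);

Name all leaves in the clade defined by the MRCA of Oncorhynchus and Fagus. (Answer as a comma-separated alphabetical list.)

Tracing Oncorhynchus: it sits inside (((Triticum,Lycaon),Arabidopsis),Oncorhynchus).
Tracing Fagus: it sits inside (Fagus,Colobus).
The smallest clade enclosing both is (((((Triticum,Lycaon),Arabidopsis),Oncorhynchus),Panthera),(Fagus,Colobus)); the answer is its 7 terminal taxa in alphabetical order.

Arabidopsis, Colobus, Fagus, Lycaon, Oncorhynchus, Panthera, Triticum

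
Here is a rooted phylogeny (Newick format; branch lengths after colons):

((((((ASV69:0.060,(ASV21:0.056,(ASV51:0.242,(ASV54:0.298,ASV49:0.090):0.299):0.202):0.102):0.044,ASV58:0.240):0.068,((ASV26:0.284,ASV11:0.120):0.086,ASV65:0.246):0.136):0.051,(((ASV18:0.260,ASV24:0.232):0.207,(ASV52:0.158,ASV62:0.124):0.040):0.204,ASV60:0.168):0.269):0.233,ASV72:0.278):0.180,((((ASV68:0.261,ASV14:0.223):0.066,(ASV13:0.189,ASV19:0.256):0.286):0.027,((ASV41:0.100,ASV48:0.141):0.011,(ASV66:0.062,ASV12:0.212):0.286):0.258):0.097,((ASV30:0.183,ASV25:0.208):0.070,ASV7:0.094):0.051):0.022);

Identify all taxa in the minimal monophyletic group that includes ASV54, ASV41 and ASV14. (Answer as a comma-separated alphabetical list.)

ASV11, ASV12, ASV13, ASV14, ASV18, ASV19, ASV21, ASV24, ASV25, ASV26, ASV30, ASV41, ASV48, ASV49, ASV51, ASV52, ASV54, ASV58, ASV60, ASV62, ASV65, ASV66, ASV68, ASV69, ASV7, ASV72

Tracing ASV54: it sits inside (ASV54,ASV49).
Tracing ASV41: it sits inside (ASV41,ASV48).
Tracing ASV14: it sits inside (ASV68,ASV14).
The smallest clade enclosing all 3 is the whole tree (their MRCA is the root), so the answer is all 26 tips in alphabetical order.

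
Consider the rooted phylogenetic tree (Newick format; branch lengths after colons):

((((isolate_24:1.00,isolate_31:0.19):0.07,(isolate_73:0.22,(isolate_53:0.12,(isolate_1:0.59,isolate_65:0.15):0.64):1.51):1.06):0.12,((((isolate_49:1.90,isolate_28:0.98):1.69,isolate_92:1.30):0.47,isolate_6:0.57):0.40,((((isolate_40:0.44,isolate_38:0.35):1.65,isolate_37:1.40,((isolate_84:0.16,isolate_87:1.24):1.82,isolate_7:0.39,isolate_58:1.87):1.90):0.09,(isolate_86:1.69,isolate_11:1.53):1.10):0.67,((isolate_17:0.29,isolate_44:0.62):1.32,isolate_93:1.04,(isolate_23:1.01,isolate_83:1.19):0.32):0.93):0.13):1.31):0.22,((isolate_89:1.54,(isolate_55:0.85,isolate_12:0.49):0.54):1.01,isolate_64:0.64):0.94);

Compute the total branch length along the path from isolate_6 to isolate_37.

The path runs isolate_6 → … → MRCA → … → isolate_37; the MRCA is the node subtending ((((isolate_49,isolate_28),isolate_92),isolate_6),((((isolate_40,isolate_38),isolate_37,((isolate_84,isolate_87),isolate_7,isolate_58)),(isolate_86,isolate_11)),((isolate_17,isolate_44),isolate_93,(isolate_23,isolate_83)))).
Branch lengths along that path: 0.57 + 0.40 + 0.13 + 0.67 + 0.09 + 1.40 = 3.26.

3.26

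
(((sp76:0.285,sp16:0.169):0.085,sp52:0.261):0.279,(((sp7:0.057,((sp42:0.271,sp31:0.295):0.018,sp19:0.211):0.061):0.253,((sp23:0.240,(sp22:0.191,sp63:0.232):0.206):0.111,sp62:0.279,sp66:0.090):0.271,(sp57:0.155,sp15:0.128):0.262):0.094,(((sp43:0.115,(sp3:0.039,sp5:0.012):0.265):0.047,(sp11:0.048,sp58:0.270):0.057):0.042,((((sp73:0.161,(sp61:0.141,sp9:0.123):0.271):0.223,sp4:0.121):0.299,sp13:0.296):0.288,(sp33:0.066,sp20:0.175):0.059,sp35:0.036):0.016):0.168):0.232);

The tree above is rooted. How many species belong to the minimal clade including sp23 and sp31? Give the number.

11

The MRCA of sp23 and sp31 is the node subtending ((sp7,((sp42,sp31),sp19)),((sp23,(sp22,sp63)),sp62,sp66),(sp57,sp15)).
That clade contains 11 terminal taxa: sp15, sp19, sp22, sp23, sp31, sp42, sp57, sp62, sp63, sp66, sp7.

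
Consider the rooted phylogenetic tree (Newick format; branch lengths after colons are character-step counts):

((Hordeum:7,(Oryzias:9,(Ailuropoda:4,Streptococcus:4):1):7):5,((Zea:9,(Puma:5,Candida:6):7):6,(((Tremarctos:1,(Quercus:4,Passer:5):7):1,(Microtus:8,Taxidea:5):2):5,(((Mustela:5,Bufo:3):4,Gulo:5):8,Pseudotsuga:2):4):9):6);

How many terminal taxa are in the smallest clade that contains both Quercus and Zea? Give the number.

12

The MRCA of Quercus and Zea is the node subtending ((Zea,(Puma,Candida)),(((Tremarctos,(Quercus,Passer)),(Microtus,Taxidea)),(((Mustela,Bufo),Gulo),Pseudotsuga))).
That clade contains 12 terminal taxa: Bufo, Candida, Gulo, Microtus, Mustela, Passer, Pseudotsuga, Puma, Quercus, Taxidea, Tremarctos, Zea.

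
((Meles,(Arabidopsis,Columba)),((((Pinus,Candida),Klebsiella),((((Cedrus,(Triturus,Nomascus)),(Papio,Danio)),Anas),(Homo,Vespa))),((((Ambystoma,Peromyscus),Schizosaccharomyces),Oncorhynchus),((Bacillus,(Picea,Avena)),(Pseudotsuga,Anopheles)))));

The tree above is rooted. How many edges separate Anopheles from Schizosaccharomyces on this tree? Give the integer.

The MRCA of Anopheles and Schizosaccharomyces is the node subtending ((((Ambystoma,Peromyscus),Schizosaccharomyces),Oncorhynchus),((Bacillus,(Picea,Avena)),(Pseudotsuga,Anopheles))).
From Anopheles up to that node: 3 branches. From Schizosaccharomyces up to the same node: 3 branches. Total: 3 + 3 = 6.

6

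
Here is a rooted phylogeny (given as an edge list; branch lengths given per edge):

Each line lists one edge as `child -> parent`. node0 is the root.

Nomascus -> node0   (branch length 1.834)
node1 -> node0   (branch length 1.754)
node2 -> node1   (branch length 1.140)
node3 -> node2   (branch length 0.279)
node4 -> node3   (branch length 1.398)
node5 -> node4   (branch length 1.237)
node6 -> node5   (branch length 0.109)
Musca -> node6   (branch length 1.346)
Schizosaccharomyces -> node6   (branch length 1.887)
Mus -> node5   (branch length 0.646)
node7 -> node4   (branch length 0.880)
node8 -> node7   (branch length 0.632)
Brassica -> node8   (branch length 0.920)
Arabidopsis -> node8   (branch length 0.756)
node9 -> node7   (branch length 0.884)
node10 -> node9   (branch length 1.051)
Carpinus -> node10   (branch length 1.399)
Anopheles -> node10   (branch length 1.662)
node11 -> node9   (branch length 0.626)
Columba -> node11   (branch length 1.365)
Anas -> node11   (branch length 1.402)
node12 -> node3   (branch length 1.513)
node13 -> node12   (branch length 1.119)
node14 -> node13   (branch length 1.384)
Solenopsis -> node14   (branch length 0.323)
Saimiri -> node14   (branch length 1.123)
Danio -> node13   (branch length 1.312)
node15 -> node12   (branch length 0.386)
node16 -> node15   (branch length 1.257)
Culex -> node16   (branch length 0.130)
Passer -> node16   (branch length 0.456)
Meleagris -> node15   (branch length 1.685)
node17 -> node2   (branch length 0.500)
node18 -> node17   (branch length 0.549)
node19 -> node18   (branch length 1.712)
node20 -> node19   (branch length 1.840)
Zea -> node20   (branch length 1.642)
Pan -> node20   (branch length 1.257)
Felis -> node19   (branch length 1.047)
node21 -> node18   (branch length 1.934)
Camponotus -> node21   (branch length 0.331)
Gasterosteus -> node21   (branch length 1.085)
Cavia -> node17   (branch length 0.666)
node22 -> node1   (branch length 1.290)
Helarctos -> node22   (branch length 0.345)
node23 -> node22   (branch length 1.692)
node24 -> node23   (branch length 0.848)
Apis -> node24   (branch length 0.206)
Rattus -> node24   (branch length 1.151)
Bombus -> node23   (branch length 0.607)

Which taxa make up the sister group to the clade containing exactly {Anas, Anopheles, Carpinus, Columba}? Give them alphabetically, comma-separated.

The clade containing exactly {Anas, Anopheles, Carpinus, Columba} attaches to the tree at the node subtending ((Brassica,Arabidopsis),((Carpinus,Anopheles),(Columba,Anas))).
The other lineage descending from that same node — the sister group — is (Brassica,Arabidopsis); its 2 tips in alphabetical order are the answer.

Arabidopsis, Brassica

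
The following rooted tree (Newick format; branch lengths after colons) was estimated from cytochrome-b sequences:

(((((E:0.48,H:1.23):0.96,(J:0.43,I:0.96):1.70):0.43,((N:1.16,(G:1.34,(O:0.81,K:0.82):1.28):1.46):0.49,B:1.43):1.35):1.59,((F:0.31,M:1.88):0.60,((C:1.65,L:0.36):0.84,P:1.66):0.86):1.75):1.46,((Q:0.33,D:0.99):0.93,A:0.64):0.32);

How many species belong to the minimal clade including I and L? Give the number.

The MRCA of I and L is the node subtending ((((E,H),(J,I)),((N,(G,(O,K))),B)),((F,M),((C,L),P))).
That clade contains 14 terminal taxa: B, C, E, F, G, H, I, J, K, L, M, N, O, P.

14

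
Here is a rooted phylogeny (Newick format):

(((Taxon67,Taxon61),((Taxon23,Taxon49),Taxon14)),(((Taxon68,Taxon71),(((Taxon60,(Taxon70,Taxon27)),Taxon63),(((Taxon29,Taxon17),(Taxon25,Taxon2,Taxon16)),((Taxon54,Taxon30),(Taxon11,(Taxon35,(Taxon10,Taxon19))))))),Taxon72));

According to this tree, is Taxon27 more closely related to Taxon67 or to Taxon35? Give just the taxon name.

Taxon35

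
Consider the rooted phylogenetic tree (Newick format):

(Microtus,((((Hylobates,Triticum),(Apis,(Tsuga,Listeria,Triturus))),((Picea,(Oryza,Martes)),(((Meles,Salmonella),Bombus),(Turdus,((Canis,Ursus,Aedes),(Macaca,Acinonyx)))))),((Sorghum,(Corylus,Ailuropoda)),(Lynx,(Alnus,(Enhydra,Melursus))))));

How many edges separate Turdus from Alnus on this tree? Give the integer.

9

The MRCA of Turdus and Alnus is the node subtending ((((Hylobates,Triticum),(Apis,(Tsuga,Listeria,Triturus))),((Picea,(Oryza,Martes)),(((Meles,Salmonella),Bombus),(Turdus,((Canis,Ursus,Aedes),(Macaca,Acinonyx)))))),((Sorghum,(Corylus,Ailuropoda)),(Lynx,(Alnus,(Enhydra,Melursus))))).
From Turdus up to that node: 5 branches. From Alnus up to the same node: 4 branches. Total: 5 + 4 = 9.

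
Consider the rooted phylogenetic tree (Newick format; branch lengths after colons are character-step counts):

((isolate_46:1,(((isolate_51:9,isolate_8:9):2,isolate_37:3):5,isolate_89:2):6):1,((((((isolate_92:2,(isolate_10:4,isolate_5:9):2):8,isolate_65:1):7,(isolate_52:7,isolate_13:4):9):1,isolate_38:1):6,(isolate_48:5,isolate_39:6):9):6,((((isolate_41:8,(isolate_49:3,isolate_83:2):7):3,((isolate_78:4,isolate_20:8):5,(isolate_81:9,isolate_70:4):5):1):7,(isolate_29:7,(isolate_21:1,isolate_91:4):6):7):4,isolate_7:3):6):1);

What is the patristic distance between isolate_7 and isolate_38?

The path runs isolate_7 → … → MRCA → … → isolate_38; the MRCA is the node subtending ((((((isolate_92,(isolate_10,isolate_5)),isolate_65),(isolate_52,isolate_13)),isolate_38),(isolate_48,isolate_39)),((((isolate_41,(isolate_49,isolate_83)),((isolate_78,isolate_20),(isolate_81,isolate_70))),(isolate_29,(isolate_21,isolate_91))),isolate_7)).
Branch lengths along that path: 3 + 6 + 6 + 6 + 1 = 22.

22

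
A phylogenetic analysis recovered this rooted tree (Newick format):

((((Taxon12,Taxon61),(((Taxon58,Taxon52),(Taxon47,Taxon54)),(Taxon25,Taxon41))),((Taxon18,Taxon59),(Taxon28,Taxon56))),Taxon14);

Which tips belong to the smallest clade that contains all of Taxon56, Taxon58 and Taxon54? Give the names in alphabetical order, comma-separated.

Tracing Taxon56: it sits inside (Taxon28,Taxon56).
Tracing Taxon58: it sits inside (Taxon58,Taxon52).
Tracing Taxon54: it sits inside (Taxon47,Taxon54).
The smallest clade enclosing all 3 is (((Taxon12,Taxon61),(((Taxon58,Taxon52),(Taxon47,Taxon54)),(Taxon25,Taxon41))),((Taxon18,Taxon59),(Taxon28,Taxon56))); the answer is its 12 terminal taxa in alphabetical order.

Taxon12, Taxon18, Taxon25, Taxon28, Taxon41, Taxon47, Taxon52, Taxon54, Taxon56, Taxon58, Taxon59, Taxon61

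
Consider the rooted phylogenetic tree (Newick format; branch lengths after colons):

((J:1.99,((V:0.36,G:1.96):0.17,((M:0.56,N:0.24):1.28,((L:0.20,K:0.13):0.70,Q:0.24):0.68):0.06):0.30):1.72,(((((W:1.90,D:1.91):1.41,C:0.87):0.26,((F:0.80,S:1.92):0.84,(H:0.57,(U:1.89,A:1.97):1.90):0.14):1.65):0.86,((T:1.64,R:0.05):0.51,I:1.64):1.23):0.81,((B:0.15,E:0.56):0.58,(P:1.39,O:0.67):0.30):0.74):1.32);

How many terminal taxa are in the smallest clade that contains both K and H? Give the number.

23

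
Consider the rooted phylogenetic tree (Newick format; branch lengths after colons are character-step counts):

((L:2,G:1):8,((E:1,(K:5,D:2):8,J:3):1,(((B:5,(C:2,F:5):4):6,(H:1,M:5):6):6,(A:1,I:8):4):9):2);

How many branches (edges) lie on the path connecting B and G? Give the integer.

7

The MRCA of B and G is the root of the tree.
From B up to that node: 5 branches. From G up to the same node: 2 branches. Total: 5 + 2 = 7.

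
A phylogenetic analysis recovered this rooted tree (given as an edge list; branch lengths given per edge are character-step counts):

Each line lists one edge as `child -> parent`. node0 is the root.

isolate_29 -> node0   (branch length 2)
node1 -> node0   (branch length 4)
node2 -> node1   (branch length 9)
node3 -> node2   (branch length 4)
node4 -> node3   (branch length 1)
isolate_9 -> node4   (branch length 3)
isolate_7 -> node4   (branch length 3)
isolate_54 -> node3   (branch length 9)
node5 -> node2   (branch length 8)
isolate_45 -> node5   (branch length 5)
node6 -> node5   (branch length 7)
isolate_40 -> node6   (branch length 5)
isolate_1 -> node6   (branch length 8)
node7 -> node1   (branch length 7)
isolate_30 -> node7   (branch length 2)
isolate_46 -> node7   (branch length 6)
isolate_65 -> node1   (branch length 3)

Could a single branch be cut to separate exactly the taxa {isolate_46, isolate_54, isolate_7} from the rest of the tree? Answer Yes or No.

No

The MRCA of the listed taxa subtends ((((isolate_9,isolate_7),isolate_54),(isolate_45,(isolate_40,isolate_1))),(isolate_30,isolate_46),isolate_65).
That clade also contains isolate_1, isolate_30, isolate_40, isolate_45, isolate_65, isolate_9, which are not in the proposed group, so the group is not monophyletic.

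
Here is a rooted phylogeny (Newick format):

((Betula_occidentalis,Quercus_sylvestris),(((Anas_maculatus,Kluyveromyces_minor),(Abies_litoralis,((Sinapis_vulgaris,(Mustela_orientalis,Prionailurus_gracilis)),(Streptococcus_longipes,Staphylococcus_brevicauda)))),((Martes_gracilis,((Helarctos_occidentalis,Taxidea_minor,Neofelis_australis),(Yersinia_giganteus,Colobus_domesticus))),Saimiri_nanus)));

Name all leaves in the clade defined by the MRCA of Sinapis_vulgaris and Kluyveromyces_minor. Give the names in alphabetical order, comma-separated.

Abies_litoralis, Anas_maculatus, Kluyveromyces_minor, Mustela_orientalis, Prionailurus_gracilis, Sinapis_vulgaris, Staphylococcus_brevicauda, Streptococcus_longipes

Tracing Sinapis_vulgaris: it sits inside (Sinapis_vulgaris,(Mustela_orientalis,Prionailurus_gracilis)).
Tracing Kluyveromyces_minor: it sits inside (Anas_maculatus,Kluyveromyces_minor).
The smallest clade enclosing both is ((Anas_maculatus,Kluyveromyces_minor),(Abies_litoralis,((Sinapis_vulgaris,(Mustela_orientalis,Prionailurus_gracilis)),(Streptococcus_longipes,Staphylococcus_brevicauda)))); the answer is its 8 terminal taxa in alphabetical order.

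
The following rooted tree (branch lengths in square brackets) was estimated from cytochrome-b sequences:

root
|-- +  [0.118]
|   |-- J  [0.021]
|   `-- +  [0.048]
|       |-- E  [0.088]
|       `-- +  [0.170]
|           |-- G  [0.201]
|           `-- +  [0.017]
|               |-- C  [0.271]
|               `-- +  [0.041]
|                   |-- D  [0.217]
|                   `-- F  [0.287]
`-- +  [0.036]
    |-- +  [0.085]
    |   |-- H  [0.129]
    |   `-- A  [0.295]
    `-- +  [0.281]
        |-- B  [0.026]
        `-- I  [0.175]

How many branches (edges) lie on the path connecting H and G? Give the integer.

The MRCA of H and G is the root of the tree.
From H up to that node: 3 branches. From G up to the same node: 4 branches. Total: 3 + 4 = 7.

7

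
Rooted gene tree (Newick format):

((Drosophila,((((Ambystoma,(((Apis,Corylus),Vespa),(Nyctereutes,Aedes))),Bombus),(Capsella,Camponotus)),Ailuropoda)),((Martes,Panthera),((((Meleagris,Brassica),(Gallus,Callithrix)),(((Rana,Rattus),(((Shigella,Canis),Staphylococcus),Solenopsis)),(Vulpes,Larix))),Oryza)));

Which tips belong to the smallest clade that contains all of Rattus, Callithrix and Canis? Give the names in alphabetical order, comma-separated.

Brassica, Callithrix, Canis, Gallus, Larix, Meleagris, Rana, Rattus, Shigella, Solenopsis, Staphylococcus, Vulpes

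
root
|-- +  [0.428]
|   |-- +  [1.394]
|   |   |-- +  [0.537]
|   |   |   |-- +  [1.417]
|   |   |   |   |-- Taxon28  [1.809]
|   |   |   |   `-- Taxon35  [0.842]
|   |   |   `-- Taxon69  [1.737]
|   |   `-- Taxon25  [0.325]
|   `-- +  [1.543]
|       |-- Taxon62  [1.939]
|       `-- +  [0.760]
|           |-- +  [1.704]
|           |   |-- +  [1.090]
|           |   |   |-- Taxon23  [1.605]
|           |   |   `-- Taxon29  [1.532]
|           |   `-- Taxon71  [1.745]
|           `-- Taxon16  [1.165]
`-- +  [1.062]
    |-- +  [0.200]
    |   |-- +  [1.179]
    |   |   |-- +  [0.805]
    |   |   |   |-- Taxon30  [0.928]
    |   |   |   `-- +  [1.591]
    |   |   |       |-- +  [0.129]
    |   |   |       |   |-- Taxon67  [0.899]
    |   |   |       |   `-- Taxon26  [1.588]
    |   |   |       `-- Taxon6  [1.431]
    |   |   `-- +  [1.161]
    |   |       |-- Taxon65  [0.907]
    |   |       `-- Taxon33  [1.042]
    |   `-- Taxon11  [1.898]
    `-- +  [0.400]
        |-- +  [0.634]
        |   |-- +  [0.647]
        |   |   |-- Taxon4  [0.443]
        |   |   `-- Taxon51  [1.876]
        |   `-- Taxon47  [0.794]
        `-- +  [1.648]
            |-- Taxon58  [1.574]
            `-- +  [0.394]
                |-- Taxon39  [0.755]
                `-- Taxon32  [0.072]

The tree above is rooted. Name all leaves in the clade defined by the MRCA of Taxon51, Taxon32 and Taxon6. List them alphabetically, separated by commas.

Taxon11, Taxon26, Taxon30, Taxon32, Taxon33, Taxon39, Taxon4, Taxon47, Taxon51, Taxon58, Taxon6, Taxon65, Taxon67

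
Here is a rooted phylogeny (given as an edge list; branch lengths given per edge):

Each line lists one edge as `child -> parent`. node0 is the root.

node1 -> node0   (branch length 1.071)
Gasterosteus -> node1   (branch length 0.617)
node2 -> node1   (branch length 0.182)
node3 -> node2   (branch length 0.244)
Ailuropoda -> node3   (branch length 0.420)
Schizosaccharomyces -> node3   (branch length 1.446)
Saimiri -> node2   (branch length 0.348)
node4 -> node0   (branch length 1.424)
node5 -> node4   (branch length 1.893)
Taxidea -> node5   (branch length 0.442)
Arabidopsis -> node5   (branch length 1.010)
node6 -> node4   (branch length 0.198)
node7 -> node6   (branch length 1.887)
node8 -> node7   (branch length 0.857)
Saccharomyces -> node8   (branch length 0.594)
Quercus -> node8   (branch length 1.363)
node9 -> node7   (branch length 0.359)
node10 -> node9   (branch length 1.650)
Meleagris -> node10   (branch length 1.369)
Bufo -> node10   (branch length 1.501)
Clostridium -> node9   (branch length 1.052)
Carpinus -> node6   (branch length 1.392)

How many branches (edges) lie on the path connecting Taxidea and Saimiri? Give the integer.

6

The MRCA of Taxidea and Saimiri is the root of the tree.
From Taxidea up to that node: 3 branches. From Saimiri up to the same node: 3 branches. Total: 3 + 3 = 6.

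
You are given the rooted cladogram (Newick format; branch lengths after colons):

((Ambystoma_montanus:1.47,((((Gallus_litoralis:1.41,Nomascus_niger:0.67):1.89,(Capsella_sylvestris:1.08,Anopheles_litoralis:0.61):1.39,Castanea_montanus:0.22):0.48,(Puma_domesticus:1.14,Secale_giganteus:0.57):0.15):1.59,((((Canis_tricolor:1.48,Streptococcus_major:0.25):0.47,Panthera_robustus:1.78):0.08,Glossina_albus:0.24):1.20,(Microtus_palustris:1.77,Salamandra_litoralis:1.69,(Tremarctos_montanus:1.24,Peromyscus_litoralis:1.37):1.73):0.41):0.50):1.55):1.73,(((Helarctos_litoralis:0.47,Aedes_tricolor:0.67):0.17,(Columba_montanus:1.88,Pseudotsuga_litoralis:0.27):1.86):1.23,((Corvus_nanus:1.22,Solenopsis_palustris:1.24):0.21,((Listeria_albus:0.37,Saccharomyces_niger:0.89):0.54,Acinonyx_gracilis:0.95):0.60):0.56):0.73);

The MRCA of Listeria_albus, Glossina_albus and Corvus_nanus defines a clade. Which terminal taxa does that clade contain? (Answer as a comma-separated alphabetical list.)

Tracing Listeria_albus: it sits inside (Listeria_albus,Saccharomyces_niger).
Tracing Glossina_albus: it sits inside (((Canis_tricolor,Streptococcus_major),Panthera_robustus),Glossina_albus).
Tracing Corvus_nanus: it sits inside (Corvus_nanus,Solenopsis_palustris).
The smallest clade enclosing all 3 is the whole tree (their MRCA is the root), so the answer is all 25 tips in alphabetical order.

Acinonyx_gracilis, Aedes_tricolor, Ambystoma_montanus, Anopheles_litoralis, Canis_tricolor, Capsella_sylvestris, Castanea_montanus, Columba_montanus, Corvus_nanus, Gallus_litoralis, Glossina_albus, Helarctos_litoralis, Listeria_albus, Microtus_palustris, Nomascus_niger, Panthera_robustus, Peromyscus_litoralis, Pseudotsuga_litoralis, Puma_domesticus, Saccharomyces_niger, Salamandra_litoralis, Secale_giganteus, Solenopsis_palustris, Streptococcus_major, Tremarctos_montanus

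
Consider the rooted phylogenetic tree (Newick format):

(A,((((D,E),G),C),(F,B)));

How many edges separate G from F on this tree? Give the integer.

5

The MRCA of G and F is the node subtending ((((D,E),G),C),(F,B)).
From G up to that node: 3 branches. From F up to the same node: 2 branches. Total: 3 + 2 = 5.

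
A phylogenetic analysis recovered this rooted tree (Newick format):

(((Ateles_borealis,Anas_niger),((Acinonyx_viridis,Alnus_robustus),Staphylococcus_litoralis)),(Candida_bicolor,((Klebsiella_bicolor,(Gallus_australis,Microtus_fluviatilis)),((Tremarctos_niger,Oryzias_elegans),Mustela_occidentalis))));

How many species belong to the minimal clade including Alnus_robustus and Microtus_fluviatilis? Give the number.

The MRCA of Alnus_robustus and Microtus_fluviatilis is the root, so the clade is the entire tree.
That clade contains 12 terminal taxa: Acinonyx_viridis, Alnus_robustus, Anas_niger, Ateles_borealis, Candida_bicolor, Gallus_australis, Klebsiella_bicolor, Microtus_fluviatilis, Mustela_occidentalis, Oryzias_elegans, Staphylococcus_litoralis, Tremarctos_niger.

12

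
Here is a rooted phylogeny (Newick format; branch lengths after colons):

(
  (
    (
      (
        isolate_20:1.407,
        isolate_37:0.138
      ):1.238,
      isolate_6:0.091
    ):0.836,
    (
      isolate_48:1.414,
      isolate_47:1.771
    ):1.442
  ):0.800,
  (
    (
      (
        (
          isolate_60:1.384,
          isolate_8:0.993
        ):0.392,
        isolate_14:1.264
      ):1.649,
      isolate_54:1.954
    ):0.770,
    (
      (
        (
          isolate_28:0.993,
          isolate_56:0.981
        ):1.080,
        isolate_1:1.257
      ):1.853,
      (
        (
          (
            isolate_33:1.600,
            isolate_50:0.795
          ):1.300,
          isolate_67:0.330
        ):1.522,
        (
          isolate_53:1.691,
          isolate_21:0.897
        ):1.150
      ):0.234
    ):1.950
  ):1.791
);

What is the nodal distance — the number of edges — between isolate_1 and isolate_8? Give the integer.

7

The MRCA of isolate_1 and isolate_8 is the node subtending ((((isolate_60,isolate_8),isolate_14),isolate_54),(((isolate_28,isolate_56),isolate_1),(((isolate_33,isolate_50),isolate_67),(isolate_53,isolate_21)))).
From isolate_1 up to that node: 3 branches. From isolate_8 up to the same node: 4 branches. Total: 3 + 4 = 7.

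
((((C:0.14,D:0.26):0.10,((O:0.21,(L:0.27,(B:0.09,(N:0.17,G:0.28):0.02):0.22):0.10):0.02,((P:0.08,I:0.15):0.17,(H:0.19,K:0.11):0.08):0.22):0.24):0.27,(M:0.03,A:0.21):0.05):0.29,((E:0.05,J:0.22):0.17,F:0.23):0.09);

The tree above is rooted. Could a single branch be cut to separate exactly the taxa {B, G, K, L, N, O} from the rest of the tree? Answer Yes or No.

No

The MRCA of the listed taxa subtends ((O,(L,(B,(N,G)))),((P,I),(H,K))).
That clade also contains H, I, P, which are not in the proposed group, so the group is not monophyletic.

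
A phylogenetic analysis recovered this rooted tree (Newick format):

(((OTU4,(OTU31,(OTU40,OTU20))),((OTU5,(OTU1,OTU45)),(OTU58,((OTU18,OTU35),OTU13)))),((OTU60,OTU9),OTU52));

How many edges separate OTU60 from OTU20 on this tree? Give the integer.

8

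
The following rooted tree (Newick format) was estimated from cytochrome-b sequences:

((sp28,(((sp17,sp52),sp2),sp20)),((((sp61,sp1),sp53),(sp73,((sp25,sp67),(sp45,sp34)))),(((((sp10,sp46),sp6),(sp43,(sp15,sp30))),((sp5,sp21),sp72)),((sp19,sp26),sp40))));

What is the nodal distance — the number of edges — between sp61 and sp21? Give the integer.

The MRCA of sp61 and sp21 is the node subtending ((((sp61,sp1),sp53),(sp73,((sp25,sp67),(sp45,sp34)))),(((((sp10,sp46),sp6),(sp43,(sp15,sp30))),((sp5,sp21),sp72)),((sp19,sp26),sp40))).
From sp61 up to that node: 4 branches. From sp21 up to the same node: 5 branches. Total: 4 + 5 = 9.

9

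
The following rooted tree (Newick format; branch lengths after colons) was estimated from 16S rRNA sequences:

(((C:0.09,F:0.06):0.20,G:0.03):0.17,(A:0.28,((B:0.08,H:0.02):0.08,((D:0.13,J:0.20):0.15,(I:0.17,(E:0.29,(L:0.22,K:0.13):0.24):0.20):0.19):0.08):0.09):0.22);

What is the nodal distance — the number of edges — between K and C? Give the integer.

10

The MRCA of K and C is the root of the tree.
From K up to that node: 7 branches. From C up to the same node: 3 branches. Total: 7 + 3 = 10.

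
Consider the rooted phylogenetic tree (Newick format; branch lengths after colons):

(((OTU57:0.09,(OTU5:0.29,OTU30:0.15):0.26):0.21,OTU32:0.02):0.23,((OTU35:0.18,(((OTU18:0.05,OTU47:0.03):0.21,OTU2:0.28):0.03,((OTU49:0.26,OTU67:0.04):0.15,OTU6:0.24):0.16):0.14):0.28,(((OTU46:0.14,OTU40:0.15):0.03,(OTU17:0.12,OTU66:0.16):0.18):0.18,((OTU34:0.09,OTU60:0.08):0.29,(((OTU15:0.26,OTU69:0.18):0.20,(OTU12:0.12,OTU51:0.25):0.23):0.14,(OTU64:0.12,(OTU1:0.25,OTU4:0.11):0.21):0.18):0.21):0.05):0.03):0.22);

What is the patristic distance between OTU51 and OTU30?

1.98

The path runs OTU51 → … → MRCA → … → OTU30; the MRCA is the root of the tree.
Branch lengths along that path: 0.25 + 0.23 + 0.14 + 0.21 + 0.05 + 0.03 + 0.22 + 0.23 + 0.21 + 0.26 + 0.15 = 1.98.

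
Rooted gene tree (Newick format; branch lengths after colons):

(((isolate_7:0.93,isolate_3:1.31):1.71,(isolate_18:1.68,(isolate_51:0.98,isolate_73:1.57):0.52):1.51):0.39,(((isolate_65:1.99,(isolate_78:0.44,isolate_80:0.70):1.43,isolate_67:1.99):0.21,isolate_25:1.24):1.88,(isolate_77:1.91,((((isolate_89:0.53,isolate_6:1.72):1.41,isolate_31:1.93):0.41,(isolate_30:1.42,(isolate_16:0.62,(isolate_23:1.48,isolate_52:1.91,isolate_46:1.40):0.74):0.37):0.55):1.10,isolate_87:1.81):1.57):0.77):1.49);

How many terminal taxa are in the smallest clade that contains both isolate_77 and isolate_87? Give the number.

The MRCA of isolate_77 and isolate_87 is the node subtending (isolate_77,((((isolate_89,isolate_6),isolate_31),(isolate_30,(isolate_16,(isolate_23,isolate_52,isolate_46)))),isolate_87)).
That clade contains 10 terminal taxa: isolate_16, isolate_23, isolate_30, isolate_31, isolate_46, isolate_52, isolate_6, isolate_77, isolate_87, isolate_89.

10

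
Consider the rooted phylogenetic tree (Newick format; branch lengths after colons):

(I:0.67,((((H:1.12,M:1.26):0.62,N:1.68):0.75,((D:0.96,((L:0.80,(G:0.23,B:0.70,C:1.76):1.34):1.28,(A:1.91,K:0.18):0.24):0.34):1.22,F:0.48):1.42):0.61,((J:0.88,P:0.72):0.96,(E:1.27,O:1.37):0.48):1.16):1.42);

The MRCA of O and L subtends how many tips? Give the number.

The MRCA of O and L is the node subtending ((((H,M),N),((D,((L,(G,B,C)),(A,K))),F)),((J,P),(E,O))).
That clade contains 15 terminal taxa: A, B, C, D, E, F, G, H, J, K, L, M, N, O, P.

15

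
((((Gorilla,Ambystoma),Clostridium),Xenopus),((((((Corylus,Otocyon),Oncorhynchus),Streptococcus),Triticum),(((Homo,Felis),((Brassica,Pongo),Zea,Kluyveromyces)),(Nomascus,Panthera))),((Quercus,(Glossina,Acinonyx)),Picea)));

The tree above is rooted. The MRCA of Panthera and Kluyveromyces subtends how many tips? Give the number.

8

The MRCA of Panthera and Kluyveromyces is the node subtending (((Homo,Felis),((Brassica,Pongo),Zea,Kluyveromyces)),(Nomascus,Panthera)).
That clade contains 8 terminal taxa: Brassica, Felis, Homo, Kluyveromyces, Nomascus, Panthera, Pongo, Zea.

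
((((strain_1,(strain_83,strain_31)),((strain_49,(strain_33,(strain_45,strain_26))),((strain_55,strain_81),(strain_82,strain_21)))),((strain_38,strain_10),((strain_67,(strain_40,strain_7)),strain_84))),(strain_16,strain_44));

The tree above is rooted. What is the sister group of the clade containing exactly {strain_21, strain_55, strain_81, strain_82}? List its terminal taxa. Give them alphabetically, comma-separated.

The clade containing exactly {strain_21, strain_55, strain_81, strain_82} attaches to the tree at the node subtending ((strain_49,(strain_33,(strain_45,strain_26))),((strain_55,strain_81),(strain_82,strain_21))).
The other lineage descending from that same node — the sister group — is (strain_49,(strain_33,(strain_45,strain_26))); its 4 tips in alphabetical order are the answer.

strain_26, strain_33, strain_45, strain_49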